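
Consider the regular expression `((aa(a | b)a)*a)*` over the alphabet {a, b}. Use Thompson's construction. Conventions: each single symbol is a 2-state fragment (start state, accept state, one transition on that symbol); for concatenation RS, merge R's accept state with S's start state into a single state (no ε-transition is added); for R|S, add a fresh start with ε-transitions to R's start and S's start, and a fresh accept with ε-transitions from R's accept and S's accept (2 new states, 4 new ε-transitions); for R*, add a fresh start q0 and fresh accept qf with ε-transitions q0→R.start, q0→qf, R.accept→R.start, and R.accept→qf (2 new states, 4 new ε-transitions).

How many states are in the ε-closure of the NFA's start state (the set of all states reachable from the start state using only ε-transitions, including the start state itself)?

5

Compute the ε-closure size of each fragment's start state recursively; a symbol fragment's start has no outgoing ε-edge, so its closure is just itself (size 1).
  a | b : |ε-closure| = 1 + 1 + 1 = 3 (the new accept is not ε-reachable since no branch accepts ε)
  aa(a | b)a : same as the first factor's closure: |ε-closure| = 1
  (aa(a | b)a)* : new start has ε-edges to the inner start and to the new accept, so |ε-closure| = 2 + 1 = 3
  (aa(a | b)a)*a : the left operand accepts ε, so the closure extends into the next operand (the shared merged state is already counted); |ε-closure| = 3 + (1−1) = 3
  ((aa(a | b)a)*a)* : |ε-closure| = 1 (new start) + 3 (body) + 1 (new accept) = 5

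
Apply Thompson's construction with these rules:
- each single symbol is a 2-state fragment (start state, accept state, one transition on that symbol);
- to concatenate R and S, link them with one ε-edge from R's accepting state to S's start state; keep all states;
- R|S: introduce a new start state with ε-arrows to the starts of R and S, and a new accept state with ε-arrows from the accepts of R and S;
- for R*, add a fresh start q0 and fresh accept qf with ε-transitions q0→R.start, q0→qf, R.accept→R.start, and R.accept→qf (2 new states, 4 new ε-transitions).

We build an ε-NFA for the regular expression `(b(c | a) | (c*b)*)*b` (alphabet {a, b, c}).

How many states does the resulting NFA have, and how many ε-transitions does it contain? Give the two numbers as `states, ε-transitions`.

22, 23

By structural recursion:
Each of the 6 symbol leaves contributes 2 states and 0 ε-transitions.
  c | a — 6 states, 4 ε-transitions
  b(c | a) — 8 states, 5 ε-transitions
  c* — 4 states, 4 ε-transitions
  c*b — 6 states, 5 ε-transitions
  (c*b)* — 8 states, 9 ε-transitions
  b(c | a) | (c*b)* — 18 states, 18 ε-transitions
  (b(c | a) | (c*b)*)* — 20 states, 22 ε-transitions
  (b(c | a) | (c*b)*)*b — 22 states, 23 ε-transitions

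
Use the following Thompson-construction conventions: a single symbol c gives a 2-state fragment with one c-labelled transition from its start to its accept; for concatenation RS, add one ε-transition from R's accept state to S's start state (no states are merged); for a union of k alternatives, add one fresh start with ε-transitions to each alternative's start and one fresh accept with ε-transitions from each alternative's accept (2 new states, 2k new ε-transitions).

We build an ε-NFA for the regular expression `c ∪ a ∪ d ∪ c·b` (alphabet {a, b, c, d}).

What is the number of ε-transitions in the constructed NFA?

9

Bottom-up over the parse tree:
Each of the 5 symbol leaves contributes 0 ε-transitions.
  c·b → 1 ε-transition
  c ∪ a ∪ d ∪ c·b → 9 ε-transitions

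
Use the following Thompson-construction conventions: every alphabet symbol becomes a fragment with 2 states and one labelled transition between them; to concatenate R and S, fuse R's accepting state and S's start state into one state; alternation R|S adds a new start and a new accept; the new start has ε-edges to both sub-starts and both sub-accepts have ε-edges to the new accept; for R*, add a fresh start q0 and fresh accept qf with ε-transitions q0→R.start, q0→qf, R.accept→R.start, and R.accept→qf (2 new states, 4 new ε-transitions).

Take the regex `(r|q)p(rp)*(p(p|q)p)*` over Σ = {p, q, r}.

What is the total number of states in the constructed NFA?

20

By structural recursion:
Each of the 9 symbol leaves contributes a 2-state fragment.
  r|q : 6 states
  rp : 3 states
  (rp)* : 5 states
  p|q : 6 states
  p(p|q)p : 8 states
  (p(p|q)p)* : 10 states
  (r|q)p(rp)*(p(p|q)p)* : 20 states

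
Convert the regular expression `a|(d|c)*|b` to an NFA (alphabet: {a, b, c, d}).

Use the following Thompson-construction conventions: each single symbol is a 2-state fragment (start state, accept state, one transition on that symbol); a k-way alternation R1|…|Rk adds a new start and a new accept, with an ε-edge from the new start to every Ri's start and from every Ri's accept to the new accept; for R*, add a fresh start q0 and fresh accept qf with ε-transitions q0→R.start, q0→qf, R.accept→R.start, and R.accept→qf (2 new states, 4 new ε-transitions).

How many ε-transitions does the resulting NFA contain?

Building bottom-up:
Each of the 4 symbol leaves contributes 0 ε-transitions.
  d|c = 4 ε-transitions
  (d|c)* = 8 ε-transitions
  a|(d|c)*|b = 14 ε-transitions

14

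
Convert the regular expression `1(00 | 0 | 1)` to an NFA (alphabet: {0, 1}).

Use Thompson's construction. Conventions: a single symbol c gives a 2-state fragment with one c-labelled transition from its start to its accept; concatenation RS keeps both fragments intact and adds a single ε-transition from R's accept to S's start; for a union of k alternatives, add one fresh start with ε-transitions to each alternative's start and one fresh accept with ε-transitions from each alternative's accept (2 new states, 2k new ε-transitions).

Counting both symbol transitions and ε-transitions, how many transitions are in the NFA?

13

Building bottom-up:
Each of the 5 symbol leaves contributes 1 transition (1 symbol, 0 ε).
  00 — 3 transitions (2 symbol, 1 ε)
  00 | 0 | 1 — 11 transitions (4 symbol, 7 ε)
  1(00 | 0 | 1) — 13 transitions (5 symbol, 8 ε)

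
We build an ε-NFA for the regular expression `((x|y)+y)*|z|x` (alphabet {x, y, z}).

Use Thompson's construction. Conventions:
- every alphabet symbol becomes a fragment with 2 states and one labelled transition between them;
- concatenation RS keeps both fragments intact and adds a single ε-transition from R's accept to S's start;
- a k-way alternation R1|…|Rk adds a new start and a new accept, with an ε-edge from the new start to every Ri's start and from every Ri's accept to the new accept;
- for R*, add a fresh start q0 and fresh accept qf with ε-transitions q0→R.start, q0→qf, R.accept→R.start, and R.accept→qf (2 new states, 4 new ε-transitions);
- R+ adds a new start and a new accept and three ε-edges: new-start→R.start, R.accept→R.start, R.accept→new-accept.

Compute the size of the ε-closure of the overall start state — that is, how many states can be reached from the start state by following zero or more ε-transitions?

10

Let C(F) = |ε-closure(F.start)| within fragment F, and note whether F accepts ε. Symbol fragments have C = 1 and do not accept ε. Then:
  x|y → C = 1 + 1 + 1 = 3 (the new accept is not ε-reachable since no branch accepts ε)
  (x|y)+ → C = 1 + 3 = 4 (the body doesn't accept ε, so the new accept is not reached)
  (x|y)+y → C equals the left operand's closure size = 4 (its accept is not ε-reachable, so the closure stops there)
  ((x|y)+y)* → C = 1 (new start) + 4 (body) + 1 (new accept) = 6
  ((x|y)+y)*|z|x → C = 1 (new start) + (6 + 1 + 1) + 1 (new accept, since some branch ε-reaches its own accept) = 10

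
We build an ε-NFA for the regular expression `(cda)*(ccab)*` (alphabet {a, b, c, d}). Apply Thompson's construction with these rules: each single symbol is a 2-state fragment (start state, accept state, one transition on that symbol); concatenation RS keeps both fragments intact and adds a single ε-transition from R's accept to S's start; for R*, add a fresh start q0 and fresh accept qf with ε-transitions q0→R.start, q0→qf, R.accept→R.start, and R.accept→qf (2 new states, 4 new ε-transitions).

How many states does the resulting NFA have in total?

By structural recursion:
Each of the 7 symbol leaves contributes a 2-state fragment.
  cda — 6 states
  (cda)* — 8 states
  ccab — 8 states
  (ccab)* — 10 states
  (cda)*(ccab)* — 18 states

18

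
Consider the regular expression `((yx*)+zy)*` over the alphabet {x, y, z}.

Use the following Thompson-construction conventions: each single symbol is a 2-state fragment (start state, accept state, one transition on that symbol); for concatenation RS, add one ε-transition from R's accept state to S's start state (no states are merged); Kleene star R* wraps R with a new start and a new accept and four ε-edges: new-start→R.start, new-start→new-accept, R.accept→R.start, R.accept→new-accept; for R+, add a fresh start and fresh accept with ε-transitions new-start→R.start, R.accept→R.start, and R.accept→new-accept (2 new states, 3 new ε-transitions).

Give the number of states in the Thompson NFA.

By structural recursion:
Each of the 4 symbol leaves contributes a 2-state fragment.
  x* → 4 states
  yx* → 6 states
  (yx*)+ → 8 states
  (yx*)+zy → 12 states
  ((yx*)+zy)* → 14 states

14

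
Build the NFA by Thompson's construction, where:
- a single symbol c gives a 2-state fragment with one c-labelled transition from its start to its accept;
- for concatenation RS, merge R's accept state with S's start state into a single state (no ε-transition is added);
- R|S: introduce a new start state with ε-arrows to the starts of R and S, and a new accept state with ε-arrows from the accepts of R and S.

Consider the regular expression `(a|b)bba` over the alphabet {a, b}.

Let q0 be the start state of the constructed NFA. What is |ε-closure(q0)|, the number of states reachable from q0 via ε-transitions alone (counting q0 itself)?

3

Let C(F) = |ε-closure(F.start)| within fragment F, and note whether F accepts ε. Symbol fragments have C = 1 and do not accept ε. Then:
  a|b — new start ε-reaches every alternative's start; none of them accept ε, so the new accept is not reached: |closure| = 1 + 1 + 1 = 3
  (a|b)bba — |closure| equals the left operand's closure size = 3 (its accept is not ε-reachable, so the closure stops there)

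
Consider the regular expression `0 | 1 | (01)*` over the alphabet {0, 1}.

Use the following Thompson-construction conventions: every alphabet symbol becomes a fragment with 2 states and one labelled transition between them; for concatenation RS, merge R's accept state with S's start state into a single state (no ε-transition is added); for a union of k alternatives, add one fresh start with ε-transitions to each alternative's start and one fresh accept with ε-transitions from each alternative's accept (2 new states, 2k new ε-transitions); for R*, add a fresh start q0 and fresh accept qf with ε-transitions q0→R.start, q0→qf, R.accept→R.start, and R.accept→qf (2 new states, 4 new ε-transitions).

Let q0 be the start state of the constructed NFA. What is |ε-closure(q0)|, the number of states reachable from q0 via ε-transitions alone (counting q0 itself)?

7

Let C(F) = |ε-closure(F.start)| within fragment F, and note whether F accepts ε. Symbol fragments have C = 1 and do not accept ε. Then:
  01 → same as the first factor's closure: C = 1
  (01)* → new start has ε-edges to the inner start and to the new accept, so C = 2 + 1 = 3
  0 | 1 | (01)* → C = 1 (new start) + (1 + 1 + 3) + 1 (new accept, since some branch ε-reaches its own accept) = 7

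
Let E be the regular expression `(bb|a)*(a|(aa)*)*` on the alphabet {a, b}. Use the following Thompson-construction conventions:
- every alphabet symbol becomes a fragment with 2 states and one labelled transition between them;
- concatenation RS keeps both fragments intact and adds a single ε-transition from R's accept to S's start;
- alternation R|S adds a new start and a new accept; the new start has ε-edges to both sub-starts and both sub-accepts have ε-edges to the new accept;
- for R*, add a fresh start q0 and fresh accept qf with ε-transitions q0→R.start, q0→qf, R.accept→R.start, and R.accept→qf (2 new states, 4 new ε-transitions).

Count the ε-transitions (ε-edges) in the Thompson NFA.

Per subexpression:
Each of the 6 symbol leaves contributes 0 ε-transitions.
  bb → 1 ε-transition
  bb|a → 5 ε-transitions
  (bb|a)* → 9 ε-transitions
  aa → 1 ε-transition
  (aa)* → 5 ε-transitions
  a|(aa)* → 9 ε-transitions
  (a|(aa)*)* → 13 ε-transitions
  (bb|a)*(a|(aa)*)* → 23 ε-transitions

23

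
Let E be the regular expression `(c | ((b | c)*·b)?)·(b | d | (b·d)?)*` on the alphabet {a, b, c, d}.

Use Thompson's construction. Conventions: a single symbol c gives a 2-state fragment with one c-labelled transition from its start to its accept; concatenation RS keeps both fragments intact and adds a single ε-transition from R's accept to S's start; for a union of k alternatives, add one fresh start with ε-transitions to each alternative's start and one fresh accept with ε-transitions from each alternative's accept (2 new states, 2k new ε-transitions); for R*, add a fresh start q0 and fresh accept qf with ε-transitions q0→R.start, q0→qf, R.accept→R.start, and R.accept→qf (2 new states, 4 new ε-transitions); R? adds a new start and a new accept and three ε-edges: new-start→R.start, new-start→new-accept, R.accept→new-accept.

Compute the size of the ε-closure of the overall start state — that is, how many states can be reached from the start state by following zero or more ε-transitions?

20

Let C(F) = |ε-closure(F.start)| within fragment F, and note whether F accepts ε. Symbol fragments have C = 1 and do not accept ε. Then:
  b | c → |closure| = 1 + 1 + 1 = 3 (the new accept is not ε-reachable since no branch accepts ε)
  (b | c)* → the star's fresh start ε-reaches both the body's start and the fresh accept: |closure| = 2 + 3 = 5
  (b | c)*·b → the left operand accepts ε, so the closure extends into the next operand (via the concat ε-link); |closure| = 5 + 1 = 6
  ((b | c)*·b)? → |closure| = 1 (new start) + 6 (body) + 1 (new accept, via ε) = 8
  c | ((b | c)*·b)? → |closure| = 1 (new start) + (1 + 8) + 1 (new accept, since some branch ε-reaches its own accept) = 11
  b·d → |closure| equals the left operand's closure size = 1 (its accept is not ε-reachable, so the closure stops there)
  (b·d)? → |closure| = 1 (new start) + 1 (body) + 1 (new accept, via ε) = 3
  b | d | (b·d)? → new start ε-reaches every alternative's start; at least one alternative accepts ε, so the union's new accept is reached too: |closure| = 1 + 1 + 1 + 3 + 1 = 7
  (b | d | (b·d)?)* → the star's fresh start ε-reaches both the body's start and the fresh accept: |closure| = 2 + 7 = 9
  (c | ((b | c)*·b)?)·(b | d | (b·d)?)* → the left operand accepts ε, so the closure extends into the next operand (via the concat ε-link); |closure| = 11 + 9 = 20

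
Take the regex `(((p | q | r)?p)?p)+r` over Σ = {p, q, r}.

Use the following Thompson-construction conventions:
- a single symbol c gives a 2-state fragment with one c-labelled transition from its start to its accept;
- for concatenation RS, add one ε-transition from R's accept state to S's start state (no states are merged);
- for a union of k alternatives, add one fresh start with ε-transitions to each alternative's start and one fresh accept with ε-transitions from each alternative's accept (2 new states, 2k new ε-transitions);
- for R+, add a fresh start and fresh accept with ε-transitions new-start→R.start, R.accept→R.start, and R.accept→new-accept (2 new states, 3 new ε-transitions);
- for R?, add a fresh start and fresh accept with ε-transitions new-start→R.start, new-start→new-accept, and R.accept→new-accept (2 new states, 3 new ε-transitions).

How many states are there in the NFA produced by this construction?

20

Building bottom-up:
Each of the 6 symbol leaves contributes a 2-state fragment.
  p | q | r = 8 states
  (p | q | r)? = 10 states
  (p | q | r)?p = 12 states
  ((p | q | r)?p)? = 14 states
  ((p | q | r)?p)?p = 16 states
  (((p | q | r)?p)?p)+ = 18 states
  (((p | q | r)?p)?p)+r = 20 states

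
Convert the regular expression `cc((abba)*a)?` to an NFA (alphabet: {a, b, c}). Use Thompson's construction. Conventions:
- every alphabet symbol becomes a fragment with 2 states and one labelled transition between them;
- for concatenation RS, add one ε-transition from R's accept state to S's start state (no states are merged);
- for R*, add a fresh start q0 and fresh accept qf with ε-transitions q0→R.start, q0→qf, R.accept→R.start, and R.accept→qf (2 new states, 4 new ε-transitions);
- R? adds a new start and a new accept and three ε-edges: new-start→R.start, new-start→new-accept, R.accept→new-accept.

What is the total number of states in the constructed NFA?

Building bottom-up:
Each of the 7 symbol leaves contributes a 2-state fragment.
  abba — 8 states
  (abba)* — 10 states
  (abba)*a — 12 states
  ((abba)*a)? — 14 states
  cc((abba)*a)? — 18 states

18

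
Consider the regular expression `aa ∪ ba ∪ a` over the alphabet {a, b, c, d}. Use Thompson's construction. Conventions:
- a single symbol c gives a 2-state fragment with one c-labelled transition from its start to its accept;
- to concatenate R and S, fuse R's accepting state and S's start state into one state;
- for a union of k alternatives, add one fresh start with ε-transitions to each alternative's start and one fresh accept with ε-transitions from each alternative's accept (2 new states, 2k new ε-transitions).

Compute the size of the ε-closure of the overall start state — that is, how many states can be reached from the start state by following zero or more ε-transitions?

4

Work bottom-up. For each fragment F, track |ε-closure(F.start)| and whether F's accept lies in that closure (i.e. whether F accepts ε). A single-symbol fragment has closure size 1 and does not accept ε.
  aa : C equals the left operand's closure size = 1 (its accept is not ε-reachable, so the closure stops there)
  ba : C equals the left operand's closure size = 1 (its accept is not ε-reachable, so the closure stops there)
  aa ∪ ba ∪ a : C = 1 + 1 + 1 + 1 = 4 (the new accept is not ε-reachable since no branch accepts ε)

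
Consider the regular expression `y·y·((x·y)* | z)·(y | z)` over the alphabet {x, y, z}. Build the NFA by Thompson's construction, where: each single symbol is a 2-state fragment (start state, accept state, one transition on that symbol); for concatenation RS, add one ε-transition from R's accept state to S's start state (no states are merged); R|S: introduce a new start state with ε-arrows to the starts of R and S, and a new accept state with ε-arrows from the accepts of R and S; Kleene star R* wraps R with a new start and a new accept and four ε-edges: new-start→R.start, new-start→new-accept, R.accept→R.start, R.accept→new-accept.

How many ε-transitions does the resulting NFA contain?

16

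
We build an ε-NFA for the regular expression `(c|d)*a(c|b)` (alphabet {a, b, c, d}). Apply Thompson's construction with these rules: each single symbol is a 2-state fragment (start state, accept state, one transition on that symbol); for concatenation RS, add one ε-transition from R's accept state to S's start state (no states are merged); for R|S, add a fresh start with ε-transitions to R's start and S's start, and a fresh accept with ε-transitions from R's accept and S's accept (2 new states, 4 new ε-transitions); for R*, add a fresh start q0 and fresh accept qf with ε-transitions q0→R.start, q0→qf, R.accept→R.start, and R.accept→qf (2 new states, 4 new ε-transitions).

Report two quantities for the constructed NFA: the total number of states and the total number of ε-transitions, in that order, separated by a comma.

Per subexpression:
Each of the 5 symbol leaves contributes 2 states and 0 ε-transitions.
  c|d = 6 states, 4 ε-transitions
  (c|d)* = 8 states, 8 ε-transitions
  c|b = 6 states, 4 ε-transitions
  (c|d)*a(c|b) = 16 states, 14 ε-transitions

16, 14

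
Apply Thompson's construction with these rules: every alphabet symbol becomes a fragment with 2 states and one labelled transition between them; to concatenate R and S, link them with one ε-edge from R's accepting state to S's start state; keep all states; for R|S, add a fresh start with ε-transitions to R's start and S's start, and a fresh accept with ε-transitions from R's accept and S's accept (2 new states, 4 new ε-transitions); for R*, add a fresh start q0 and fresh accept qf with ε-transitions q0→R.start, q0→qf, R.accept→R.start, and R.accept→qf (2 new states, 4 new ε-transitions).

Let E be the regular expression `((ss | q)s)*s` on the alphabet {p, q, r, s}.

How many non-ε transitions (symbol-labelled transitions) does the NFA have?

Recursing over subexpressions:
Each of the 5 symbol leaves contributes exactly 1 symbol transition.
  ss → 2 symbol transitions
  ss | q → 3 symbol transitions
  (ss | q)s → 4 symbol transitions
  ((ss | q)s)* → 4 symbol transitions
  ((ss | q)s)*s → 5 symbol transitions

5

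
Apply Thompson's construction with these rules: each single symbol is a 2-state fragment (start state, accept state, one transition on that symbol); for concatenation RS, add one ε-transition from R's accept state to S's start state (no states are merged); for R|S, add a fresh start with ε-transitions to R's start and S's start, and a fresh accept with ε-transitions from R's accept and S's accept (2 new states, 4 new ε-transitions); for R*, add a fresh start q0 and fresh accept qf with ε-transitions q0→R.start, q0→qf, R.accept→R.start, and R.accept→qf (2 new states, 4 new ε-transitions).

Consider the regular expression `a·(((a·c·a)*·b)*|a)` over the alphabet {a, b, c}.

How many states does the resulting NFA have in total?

Per subexpression:
Each of the 6 symbol leaves contributes a 2-state fragment.
  a·c·a = 6 states
  (a·c·a)* = 8 states
  (a·c·a)*·b = 10 states
  ((a·c·a)*·b)* = 12 states
  ((a·c·a)*·b)*|a = 16 states
  a·(((a·c·a)*·b)*|a) = 18 states

18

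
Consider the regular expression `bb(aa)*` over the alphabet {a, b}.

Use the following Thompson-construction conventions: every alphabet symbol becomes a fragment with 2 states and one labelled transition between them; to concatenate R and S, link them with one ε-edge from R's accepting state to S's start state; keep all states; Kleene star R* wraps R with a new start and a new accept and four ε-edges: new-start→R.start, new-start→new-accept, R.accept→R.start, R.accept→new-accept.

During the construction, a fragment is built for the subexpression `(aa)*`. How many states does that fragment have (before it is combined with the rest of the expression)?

6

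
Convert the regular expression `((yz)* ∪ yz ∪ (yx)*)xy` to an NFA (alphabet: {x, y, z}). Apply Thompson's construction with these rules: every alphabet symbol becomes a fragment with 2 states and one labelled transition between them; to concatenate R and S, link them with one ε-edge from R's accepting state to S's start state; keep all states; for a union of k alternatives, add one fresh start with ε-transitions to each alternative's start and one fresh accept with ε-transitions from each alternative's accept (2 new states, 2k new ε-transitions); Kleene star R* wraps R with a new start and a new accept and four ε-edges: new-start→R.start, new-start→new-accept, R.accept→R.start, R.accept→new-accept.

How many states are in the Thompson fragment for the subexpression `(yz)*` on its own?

Fragment for `(yz)*`:
Each of the 2 symbol leaves contributes a 2-state fragment.
  yz : 4 states
  (yz)* : 6 states

6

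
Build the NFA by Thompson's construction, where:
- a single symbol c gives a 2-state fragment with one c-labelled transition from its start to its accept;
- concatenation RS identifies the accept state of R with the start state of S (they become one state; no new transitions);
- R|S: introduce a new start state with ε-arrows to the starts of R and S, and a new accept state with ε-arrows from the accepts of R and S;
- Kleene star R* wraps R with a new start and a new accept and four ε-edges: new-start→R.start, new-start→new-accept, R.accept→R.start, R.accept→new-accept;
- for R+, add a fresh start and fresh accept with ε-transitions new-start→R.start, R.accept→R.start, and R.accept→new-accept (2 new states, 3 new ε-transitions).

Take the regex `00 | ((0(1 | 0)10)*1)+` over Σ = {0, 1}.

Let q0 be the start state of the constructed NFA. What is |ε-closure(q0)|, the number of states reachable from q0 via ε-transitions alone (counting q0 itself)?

6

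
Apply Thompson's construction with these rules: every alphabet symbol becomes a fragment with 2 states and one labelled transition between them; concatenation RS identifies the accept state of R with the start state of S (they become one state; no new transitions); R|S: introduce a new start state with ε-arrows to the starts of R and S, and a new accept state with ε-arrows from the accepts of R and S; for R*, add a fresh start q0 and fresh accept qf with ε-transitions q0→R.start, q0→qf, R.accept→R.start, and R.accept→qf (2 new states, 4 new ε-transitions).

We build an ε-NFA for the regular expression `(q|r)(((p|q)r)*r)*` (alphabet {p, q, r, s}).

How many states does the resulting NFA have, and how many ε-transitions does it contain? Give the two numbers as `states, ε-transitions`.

17, 16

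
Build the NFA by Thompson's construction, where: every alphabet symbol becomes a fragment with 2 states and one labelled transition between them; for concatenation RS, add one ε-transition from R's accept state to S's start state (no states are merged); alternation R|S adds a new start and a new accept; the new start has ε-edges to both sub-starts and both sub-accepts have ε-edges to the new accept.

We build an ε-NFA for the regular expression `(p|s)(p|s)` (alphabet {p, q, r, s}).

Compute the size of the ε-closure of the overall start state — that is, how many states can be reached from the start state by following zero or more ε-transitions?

Work bottom-up. For each fragment F, track |ε-closure(F.start)| and whether F's accept lies in that closure (i.e. whether F accepts ε). A single-symbol fragment has closure size 1 and does not accept ε.
  p|s — new start ε-reaches every alternative's start; none of them accept ε, so the new accept is not reached: C = 1 + 1 + 1 = 3
  p|s — new start ε-reaches every alternative's start; none of them accept ε, so the new accept is not reached: C = 1 + 1 + 1 = 3
  (p|s)(p|s) — C equals the left operand's closure size = 3 (its accept is not ε-reachable, so the closure stops there)

3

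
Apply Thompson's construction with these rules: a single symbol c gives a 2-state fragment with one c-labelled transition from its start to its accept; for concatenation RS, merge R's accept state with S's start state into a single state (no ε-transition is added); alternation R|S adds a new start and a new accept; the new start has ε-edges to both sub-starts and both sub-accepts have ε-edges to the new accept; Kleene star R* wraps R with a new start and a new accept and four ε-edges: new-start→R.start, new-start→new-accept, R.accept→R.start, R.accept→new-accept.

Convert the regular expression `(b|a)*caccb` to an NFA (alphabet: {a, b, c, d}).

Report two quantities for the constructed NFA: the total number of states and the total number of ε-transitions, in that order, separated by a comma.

13, 8

By structural recursion:
Each of the 7 symbol leaves contributes 2 states and 0 ε-transitions.
  b|a = 6 states, 4 ε-transitions
  (b|a)* = 8 states, 8 ε-transitions
  (b|a)*caccb = 13 states, 8 ε-transitions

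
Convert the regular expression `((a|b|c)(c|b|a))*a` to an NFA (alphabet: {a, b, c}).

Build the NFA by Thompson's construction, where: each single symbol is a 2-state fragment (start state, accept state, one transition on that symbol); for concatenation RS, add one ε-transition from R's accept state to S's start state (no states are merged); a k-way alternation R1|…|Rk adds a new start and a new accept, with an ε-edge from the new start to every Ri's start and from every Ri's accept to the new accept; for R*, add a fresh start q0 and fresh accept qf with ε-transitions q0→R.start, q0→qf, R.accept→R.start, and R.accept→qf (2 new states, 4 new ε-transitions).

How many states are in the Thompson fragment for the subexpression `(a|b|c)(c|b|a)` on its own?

Fragment for `(a|b|c)(c|b|a)`:
Each of the 6 symbol leaves contributes a 2-state fragment.
  a|b|c → 8 states
  c|b|a → 8 states
  (a|b|c)(c|b|a) → 16 states

16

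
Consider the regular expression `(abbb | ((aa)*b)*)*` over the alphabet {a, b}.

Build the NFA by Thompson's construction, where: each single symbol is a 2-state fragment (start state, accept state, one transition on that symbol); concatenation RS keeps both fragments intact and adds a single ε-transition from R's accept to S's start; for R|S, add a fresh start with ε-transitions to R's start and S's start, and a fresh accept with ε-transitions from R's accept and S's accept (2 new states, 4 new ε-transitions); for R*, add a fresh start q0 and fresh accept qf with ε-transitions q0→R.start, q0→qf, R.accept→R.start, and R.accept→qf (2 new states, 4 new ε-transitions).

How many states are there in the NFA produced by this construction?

Building bottom-up:
Each of the 7 symbol leaves contributes a 2-state fragment.
  abbb = 8 states
  aa = 4 states
  (aa)* = 6 states
  (aa)*b = 8 states
  ((aa)*b)* = 10 states
  abbb | ((aa)*b)* = 20 states
  (abbb | ((aa)*b)*)* = 22 states

22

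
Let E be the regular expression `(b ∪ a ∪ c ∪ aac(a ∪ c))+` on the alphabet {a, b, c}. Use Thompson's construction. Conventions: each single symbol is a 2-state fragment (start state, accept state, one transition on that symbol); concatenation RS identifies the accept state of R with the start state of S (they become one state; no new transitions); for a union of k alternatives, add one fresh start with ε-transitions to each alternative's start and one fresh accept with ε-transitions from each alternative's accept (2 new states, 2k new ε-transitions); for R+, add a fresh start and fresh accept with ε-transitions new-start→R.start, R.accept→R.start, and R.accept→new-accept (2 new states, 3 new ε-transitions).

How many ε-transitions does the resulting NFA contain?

15

Bottom-up over the parse tree:
Each of the 8 symbol leaves contributes 0 ε-transitions.
  a ∪ c = 4 ε-transitions
  aac(a ∪ c) = 4 ε-transitions
  b ∪ a ∪ c ∪ aac(a ∪ c) = 12 ε-transitions
  (b ∪ a ∪ c ∪ aac(a ∪ c))+ = 15 ε-transitions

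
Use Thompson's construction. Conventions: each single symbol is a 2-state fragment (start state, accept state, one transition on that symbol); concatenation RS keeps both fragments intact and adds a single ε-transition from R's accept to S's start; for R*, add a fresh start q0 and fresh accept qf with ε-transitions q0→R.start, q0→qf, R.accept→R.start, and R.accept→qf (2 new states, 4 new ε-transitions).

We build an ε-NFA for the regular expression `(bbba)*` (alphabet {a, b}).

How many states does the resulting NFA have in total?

Recursing over subexpressions:
Each of the 4 symbol leaves contributes a 2-state fragment.
  bbba — 8 states
  (bbba)* — 10 states

10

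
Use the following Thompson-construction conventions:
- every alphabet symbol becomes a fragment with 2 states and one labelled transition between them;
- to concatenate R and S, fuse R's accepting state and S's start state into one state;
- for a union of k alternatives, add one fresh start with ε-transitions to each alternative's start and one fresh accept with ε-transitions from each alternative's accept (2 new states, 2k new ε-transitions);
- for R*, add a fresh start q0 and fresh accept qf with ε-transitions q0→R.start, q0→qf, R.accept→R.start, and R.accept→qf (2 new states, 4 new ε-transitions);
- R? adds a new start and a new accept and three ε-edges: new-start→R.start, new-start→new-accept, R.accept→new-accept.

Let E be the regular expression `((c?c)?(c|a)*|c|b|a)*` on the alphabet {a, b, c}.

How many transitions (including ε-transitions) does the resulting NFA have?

33

Bottom-up over the parse tree:
Each of the 7 symbol leaves contributes 1 transition (1 symbol, 0 ε).
  c? → 4 transitions (1 symbol, 3 ε)
  c?c → 5 transitions (2 symbol, 3 ε)
  (c?c)? → 8 transitions (2 symbol, 6 ε)
  c|a → 6 transitions (2 symbol, 4 ε)
  (c|a)* → 10 transitions (2 symbol, 8 ε)
  (c?c)?(c|a)* → 18 transitions (4 symbol, 14 ε)
  (c?c)?(c|a)*|c|b|a → 29 transitions (7 symbol, 22 ε)
  ((c?c)?(c|a)*|c|b|a)* → 33 transitions (7 symbol, 26 ε)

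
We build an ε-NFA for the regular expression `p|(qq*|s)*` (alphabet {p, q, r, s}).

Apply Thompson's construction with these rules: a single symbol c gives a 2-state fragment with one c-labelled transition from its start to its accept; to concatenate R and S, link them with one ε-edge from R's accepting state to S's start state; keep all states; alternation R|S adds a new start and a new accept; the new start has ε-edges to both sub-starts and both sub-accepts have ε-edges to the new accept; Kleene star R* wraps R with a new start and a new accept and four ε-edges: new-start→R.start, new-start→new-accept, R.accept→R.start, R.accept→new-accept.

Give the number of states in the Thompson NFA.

16

Bottom-up over the parse tree:
Each of the 4 symbol leaves contributes a 2-state fragment.
  q* → 4 states
  qq* → 6 states
  qq*|s → 10 states
  (qq*|s)* → 12 states
  p|(qq*|s)* → 16 states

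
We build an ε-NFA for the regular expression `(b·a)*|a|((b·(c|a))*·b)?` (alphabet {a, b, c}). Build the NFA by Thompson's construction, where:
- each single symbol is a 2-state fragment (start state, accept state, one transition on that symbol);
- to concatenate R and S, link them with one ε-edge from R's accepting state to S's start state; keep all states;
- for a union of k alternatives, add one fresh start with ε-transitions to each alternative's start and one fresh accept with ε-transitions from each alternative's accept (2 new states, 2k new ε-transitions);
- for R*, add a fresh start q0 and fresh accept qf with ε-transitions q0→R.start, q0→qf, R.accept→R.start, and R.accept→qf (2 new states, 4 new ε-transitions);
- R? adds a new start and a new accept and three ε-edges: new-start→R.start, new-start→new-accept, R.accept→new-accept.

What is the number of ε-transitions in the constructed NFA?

24

By structural recursion:
Each of the 7 symbol leaves contributes 0 ε-transitions.
  b·a — 1 ε-transition
  (b·a)* — 5 ε-transitions
  c|a — 4 ε-transitions
  b·(c|a) — 5 ε-transitions
  (b·(c|a))* — 9 ε-transitions
  (b·(c|a))*·b — 10 ε-transitions
  ((b·(c|a))*·b)? — 13 ε-transitions
  (b·a)*|a|((b·(c|a))*·b)? — 24 ε-transitions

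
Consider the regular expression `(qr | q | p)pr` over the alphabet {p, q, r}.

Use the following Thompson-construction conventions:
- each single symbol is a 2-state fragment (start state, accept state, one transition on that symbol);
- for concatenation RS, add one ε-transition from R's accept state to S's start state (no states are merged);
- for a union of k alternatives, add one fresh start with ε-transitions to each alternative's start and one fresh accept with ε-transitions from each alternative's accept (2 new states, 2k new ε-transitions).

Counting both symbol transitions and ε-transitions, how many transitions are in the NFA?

15

By structural recursion:
Each of the 6 symbol leaves contributes 1 transition (1 symbol, 0 ε).
  qr → 3 transitions (2 symbol, 1 ε)
  qr | q | p → 11 transitions (4 symbol, 7 ε)
  (qr | q | p)pr → 15 transitions (6 symbol, 9 ε)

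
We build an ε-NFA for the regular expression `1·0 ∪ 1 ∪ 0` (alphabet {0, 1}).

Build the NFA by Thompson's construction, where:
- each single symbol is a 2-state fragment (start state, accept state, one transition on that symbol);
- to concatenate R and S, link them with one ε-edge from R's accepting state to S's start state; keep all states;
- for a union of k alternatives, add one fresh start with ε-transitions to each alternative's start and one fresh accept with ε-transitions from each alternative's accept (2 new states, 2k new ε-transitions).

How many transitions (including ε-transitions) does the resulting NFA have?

Bottom-up over the parse tree:
Each of the 4 symbol leaves contributes 1 transition (1 symbol, 0 ε).
  1·0 = 3 transitions (2 symbol, 1 ε)
  1·0 ∪ 1 ∪ 0 = 11 transitions (4 symbol, 7 ε)

11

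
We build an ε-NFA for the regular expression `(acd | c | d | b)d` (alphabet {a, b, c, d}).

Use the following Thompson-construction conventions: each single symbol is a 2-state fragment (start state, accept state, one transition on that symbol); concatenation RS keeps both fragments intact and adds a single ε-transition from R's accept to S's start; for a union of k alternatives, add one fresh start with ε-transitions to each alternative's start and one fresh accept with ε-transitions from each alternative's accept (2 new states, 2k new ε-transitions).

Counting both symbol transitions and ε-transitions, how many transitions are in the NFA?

18

Building bottom-up:
Each of the 7 symbol leaves contributes 1 transition (1 symbol, 0 ε).
  acd → 5 transitions (3 symbol, 2 ε)
  acd | c | d | b → 16 transitions (6 symbol, 10 ε)
  (acd | c | d | b)d → 18 transitions (7 symbol, 11 ε)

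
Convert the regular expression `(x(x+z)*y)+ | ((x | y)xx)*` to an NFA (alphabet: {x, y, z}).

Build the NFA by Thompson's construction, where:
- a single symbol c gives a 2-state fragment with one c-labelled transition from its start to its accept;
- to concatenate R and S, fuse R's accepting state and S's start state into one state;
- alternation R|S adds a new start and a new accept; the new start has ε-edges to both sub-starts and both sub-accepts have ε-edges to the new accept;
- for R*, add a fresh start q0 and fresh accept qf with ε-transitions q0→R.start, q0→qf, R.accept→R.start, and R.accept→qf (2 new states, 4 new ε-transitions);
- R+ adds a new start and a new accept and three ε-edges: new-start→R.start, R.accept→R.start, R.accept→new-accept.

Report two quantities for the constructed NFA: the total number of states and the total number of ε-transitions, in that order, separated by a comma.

Per subexpression:
Each of the 8 symbol leaves contributes 2 states and 0 ε-transitions.
  x+ — 4 states, 3 ε-transitions
  x+z — 5 states, 3 ε-transitions
  (x+z)* — 7 states, 7 ε-transitions
  x(x+z)*y — 9 states, 7 ε-transitions
  (x(x+z)*y)+ — 11 states, 10 ε-transitions
  x | y — 6 states, 4 ε-transitions
  (x | y)xx — 8 states, 4 ε-transitions
  ((x | y)xx)* — 10 states, 8 ε-transitions
  (x(x+z)*y)+ | ((x | y)xx)* — 23 states, 22 ε-transitions

23, 22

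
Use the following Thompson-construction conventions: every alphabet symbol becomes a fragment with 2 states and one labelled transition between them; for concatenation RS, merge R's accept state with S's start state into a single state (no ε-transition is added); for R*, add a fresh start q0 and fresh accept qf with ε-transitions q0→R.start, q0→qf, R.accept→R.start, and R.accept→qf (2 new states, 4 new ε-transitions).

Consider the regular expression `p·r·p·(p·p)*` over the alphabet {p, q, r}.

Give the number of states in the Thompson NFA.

8

By structural recursion:
Each of the 5 symbol leaves contributes a 2-state fragment.
  p·p → 3 states
  (p·p)* → 5 states
  p·r·p·(p·p)* → 8 states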